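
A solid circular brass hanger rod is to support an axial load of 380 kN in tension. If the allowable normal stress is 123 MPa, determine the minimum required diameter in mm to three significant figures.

Required area A ≥ P/σ_allow = 380000/123 = 3089 mm².
For a solid circular section, d ≥ √(4A/π) = 62.72 mm.

62.7 mm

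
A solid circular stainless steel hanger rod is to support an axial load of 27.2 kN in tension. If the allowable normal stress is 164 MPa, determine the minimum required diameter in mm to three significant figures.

14.5 mm

Required area A ≥ P/σ_allow = 27200/164 = 165.9 mm².
For a solid circular section, d ≥ √(4A/π) = 14.53 mm.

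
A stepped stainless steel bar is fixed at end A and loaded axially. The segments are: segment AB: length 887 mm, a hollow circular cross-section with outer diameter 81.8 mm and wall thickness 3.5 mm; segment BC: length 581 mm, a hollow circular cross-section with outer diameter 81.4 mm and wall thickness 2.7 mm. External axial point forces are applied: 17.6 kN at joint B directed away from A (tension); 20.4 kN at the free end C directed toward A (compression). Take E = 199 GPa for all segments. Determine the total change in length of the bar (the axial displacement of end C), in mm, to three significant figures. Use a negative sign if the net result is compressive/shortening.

-0.104 mm

Internal axial forces (sectioning from the free end, tension +): N_BC = -20.4 kN, N_AB = -2.8 kN.
A_AB = 861 mm².
A_BC = 667.6 mm².
δ_AB = -2800·887/(861·199000) = -0.0145 mm
δ_BC = -20400·581/(667.6·199000) = -0.08922 mm
δ = Σδ_i = -0.1037 mm.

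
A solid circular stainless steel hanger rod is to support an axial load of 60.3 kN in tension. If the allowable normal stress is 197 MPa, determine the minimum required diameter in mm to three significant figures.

19.7 mm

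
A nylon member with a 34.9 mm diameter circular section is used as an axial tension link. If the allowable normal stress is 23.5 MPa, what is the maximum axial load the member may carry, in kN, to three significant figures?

A = 956.6 mm².
P_max = σ_allow · A = 23.5 · 956.6 = 22480 N = 22.48 kN.

22.5 kN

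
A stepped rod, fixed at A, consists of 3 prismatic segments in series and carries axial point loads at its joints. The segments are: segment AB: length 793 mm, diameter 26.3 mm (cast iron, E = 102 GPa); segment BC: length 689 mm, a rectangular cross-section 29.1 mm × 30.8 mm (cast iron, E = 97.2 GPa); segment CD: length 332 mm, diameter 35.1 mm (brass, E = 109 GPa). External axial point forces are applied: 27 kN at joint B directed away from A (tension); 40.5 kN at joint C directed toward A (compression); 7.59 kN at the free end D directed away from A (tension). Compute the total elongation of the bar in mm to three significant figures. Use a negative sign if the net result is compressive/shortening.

-0.321 mm

Internal axial forces (sectioning from the free end, tension +): N_CD = 7.59 kN, N_BC = -32.91 kN, N_AB = -5.91 kN.
A_AB = 543.3 mm².
A_BC = 896.3 mm².
A_CD = 967.6 mm².
δ_AB = -5910·793/(543.3·102000) = -0.08458 mm
δ_BC = -32910·689/(896.3·97200) = -0.2603 mm
δ_CD = 7590·332/(967.6·109000) = 0.02389 mm
δ = Σδ_i = -0.321 mm.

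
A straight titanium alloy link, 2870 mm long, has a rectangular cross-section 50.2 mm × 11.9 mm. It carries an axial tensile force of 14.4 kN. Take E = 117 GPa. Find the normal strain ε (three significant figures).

2.06e-04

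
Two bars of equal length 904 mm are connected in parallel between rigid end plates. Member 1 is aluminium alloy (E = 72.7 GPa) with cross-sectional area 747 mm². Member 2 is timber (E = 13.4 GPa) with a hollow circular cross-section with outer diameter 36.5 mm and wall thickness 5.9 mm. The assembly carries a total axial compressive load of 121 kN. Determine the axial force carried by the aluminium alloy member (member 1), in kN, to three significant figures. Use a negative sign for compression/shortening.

-106 kN

A_2 = 567.2 mm².
Equal strain + equilibrium ⇒ each member carries load in proportion to AE: A₁E₁ = 54310000 N, A₂E₂ = 7600000 N, ΣAE = 61910000 N.
F₁ = P·A₁E₁/ΣAE = -121000·54310000/61910000 = -106100 N.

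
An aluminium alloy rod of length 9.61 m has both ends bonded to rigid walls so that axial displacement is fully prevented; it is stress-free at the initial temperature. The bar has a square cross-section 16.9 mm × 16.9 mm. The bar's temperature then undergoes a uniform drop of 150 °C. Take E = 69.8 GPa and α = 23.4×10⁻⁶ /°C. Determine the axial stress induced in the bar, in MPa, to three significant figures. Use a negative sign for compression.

245 MPa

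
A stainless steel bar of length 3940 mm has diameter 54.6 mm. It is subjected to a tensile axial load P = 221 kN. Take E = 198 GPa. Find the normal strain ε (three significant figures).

4.77e-04

A = 2341 mm².
σ = N/A = 94.39 MPa; ε = σ/E = 94.39/198000 = 4.767e-04.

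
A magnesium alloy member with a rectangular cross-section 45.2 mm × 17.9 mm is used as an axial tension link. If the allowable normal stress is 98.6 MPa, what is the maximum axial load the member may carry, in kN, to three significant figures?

79.8 kN

A = 809.1 mm².
P_max = σ_allow · A = 98.6 · 809.1 = 79780 N = 79.78 kN.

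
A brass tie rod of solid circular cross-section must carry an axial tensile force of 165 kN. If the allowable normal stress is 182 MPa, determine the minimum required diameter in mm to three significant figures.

Required area A ≥ P/σ_allow = 165000/182 = 906.6 mm².
For a solid circular section, d ≥ √(4A/π) = 33.98 mm.

34.0 mm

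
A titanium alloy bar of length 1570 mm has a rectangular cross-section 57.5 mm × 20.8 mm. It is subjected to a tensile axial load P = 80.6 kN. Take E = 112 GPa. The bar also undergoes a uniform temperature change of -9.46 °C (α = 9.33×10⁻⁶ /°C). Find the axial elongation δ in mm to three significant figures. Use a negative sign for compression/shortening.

0.806 mm

A = 1196 mm².
δ_mech = NL/(AE) = 80600·1570/(1196·112000) = 0.9447 mm.
δ_thermal = αLΔT = 9.33e-6·1570·-9.46 = -0.1386 mm.
δ = δ_mech + δ_thermal = 0.8061 mm.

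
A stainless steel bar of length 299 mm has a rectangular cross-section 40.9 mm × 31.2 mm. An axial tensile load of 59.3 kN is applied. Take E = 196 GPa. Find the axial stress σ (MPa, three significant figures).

46.5 MPa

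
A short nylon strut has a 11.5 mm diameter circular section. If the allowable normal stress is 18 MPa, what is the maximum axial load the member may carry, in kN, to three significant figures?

1.87 kN

A = 103.9 mm².
P_max = σ_allow · A = 18 · 103.9 = 1870 N = 1.87 kN.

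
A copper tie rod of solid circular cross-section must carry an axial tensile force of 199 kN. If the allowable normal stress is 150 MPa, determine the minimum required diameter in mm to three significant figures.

41.1 mm

Required area A ≥ P/σ_allow = 199000/150 = 1327 mm².
For a solid circular section, d ≥ √(4A/π) = 41.1 mm.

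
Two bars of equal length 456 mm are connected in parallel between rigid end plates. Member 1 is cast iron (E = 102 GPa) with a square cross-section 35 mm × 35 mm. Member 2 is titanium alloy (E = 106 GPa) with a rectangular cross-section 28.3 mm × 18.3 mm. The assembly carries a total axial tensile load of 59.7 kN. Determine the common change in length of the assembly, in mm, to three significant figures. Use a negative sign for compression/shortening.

A_1 = 1225 mm².
A_2 = 517.9 mm².
Equal strain + equilibrium ⇒ each member carries load in proportion to AE: A₁E₁ = 125000000 N, A₂E₂ = 54900000 N, ΣAE = 179800000 N.
δ = PL/ΣAE = 59700·456/179800000 = 0.1514 mm.

0.151 mm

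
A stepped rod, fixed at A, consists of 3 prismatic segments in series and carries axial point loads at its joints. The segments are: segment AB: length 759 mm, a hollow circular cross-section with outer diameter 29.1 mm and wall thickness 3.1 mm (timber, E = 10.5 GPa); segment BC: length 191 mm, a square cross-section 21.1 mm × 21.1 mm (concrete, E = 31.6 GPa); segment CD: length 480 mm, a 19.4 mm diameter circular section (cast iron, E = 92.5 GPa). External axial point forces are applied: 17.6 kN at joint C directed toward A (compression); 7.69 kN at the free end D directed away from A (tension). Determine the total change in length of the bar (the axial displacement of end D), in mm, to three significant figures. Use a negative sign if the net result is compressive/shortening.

Internal axial forces (sectioning from the free end, tension +): N_CD = 7.69 kN, N_BC = -9.91 kN, N_AB = -9.91 kN.
A_AB = 253.2 mm².
A_BC = 445.2 mm².
A_CD = 295.6 mm².
δ_AB = -9910·759/(253.2·10500) = -2.829 mm
δ_BC = -9910·191/(445.2·31600) = -0.1345 mm
δ_CD = 7690·480/(295.6·92500) = 0.135 mm
δ = Σδ_i = -2.829 mm.

-2.83 mm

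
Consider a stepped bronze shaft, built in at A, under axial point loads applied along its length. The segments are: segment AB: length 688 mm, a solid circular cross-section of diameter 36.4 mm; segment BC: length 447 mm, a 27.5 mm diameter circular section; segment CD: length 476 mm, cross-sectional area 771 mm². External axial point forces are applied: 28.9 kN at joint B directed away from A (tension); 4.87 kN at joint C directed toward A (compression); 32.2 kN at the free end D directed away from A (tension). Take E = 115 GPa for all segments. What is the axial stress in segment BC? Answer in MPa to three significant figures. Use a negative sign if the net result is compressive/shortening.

Internal axial forces (sectioning from the free end, tension +): N_CD = 32.2 kN, N_BC = 27.33 kN, N_AB = 56.23 kN.
A_BC = 594 mm².
σ_BC = N_BC/A_BC = 27330/594 = 46.01 MPa.

46.0 MPa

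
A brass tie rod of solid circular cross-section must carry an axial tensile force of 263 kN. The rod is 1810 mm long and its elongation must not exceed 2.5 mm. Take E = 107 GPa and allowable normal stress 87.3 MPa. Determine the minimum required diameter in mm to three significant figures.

Required area A ≥ P/σ_allow = 263000/87.3 = 3013 mm².
For a solid circular section, d ≥ √(4A/π) = 61.93 mm.
Elongation limit: A ≥ PL/(Eδ_allow) = 263000·1810/(107000·2.5) = 1780 mm² ⇒ d ≥ 47.6 mm.
The stress limit governs.

61.9 mm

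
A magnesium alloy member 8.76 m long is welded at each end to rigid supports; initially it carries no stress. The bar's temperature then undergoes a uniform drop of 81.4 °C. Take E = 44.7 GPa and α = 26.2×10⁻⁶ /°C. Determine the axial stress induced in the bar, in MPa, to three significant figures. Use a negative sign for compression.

95.3 MPa

Free thermal expansion αLΔT = 26.2e-6 · 8760 · -81.4 = -18.68 mm.
The walls impose strain ε = −(-18.68)/8760 = 2.1327e-03; σ = Eε = 44700 · 2.1327e-03 = 95.33 MPa.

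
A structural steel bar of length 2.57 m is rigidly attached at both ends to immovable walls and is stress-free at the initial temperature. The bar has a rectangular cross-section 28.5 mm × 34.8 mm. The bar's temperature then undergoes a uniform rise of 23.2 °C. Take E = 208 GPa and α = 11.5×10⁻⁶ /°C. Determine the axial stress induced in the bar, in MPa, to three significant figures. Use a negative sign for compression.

-55.5 MPa

Free thermal expansion αLΔT = 11.5e-6 · 2570 · 23.2 = 0.6857 mm.
The walls impose strain ε = −(0.6857)/2570 = -2.6680e-04; σ = Eε = 208000 · -2.6680e-04 = -55.49 MPa.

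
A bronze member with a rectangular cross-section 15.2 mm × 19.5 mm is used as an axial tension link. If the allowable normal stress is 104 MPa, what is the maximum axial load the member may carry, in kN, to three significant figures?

A = 296.4 mm².
P_max = σ_allow · A = 104 · 296.4 = 30830 N = 30.83 kN.

30.8 kN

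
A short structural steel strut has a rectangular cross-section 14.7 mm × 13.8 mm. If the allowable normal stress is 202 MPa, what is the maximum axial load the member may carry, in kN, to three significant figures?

41.0 kN

A = 202.9 mm².
P_max = σ_allow · A = 202 · 202.9 = 40980 N = 40.98 kN.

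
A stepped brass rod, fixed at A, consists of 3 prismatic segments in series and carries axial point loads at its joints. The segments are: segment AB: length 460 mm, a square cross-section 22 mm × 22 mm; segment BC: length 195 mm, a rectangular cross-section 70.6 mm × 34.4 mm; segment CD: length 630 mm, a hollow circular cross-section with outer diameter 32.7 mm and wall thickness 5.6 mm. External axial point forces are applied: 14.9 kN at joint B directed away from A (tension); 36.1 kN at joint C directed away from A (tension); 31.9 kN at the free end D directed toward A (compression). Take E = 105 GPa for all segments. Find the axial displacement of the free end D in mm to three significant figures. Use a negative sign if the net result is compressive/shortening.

-0.225 mm

Internal axial forces (sectioning from the free end, tension +): N_CD = -31.9 kN, N_BC = 4.2 kN, N_AB = 19.1 kN.
A_AB = 484 mm².
A_BC = 2429 mm².
A_CD = 476.8 mm².
δ_AB = 19100·460/(484·105000) = 0.1729 mm
δ_BC = 4200·195/(2429·105000) = 0.003212 mm
δ_CD = -31900·630/(476.8·105000) = -0.4015 mm
δ = Σδ_i = -0.2254 mm.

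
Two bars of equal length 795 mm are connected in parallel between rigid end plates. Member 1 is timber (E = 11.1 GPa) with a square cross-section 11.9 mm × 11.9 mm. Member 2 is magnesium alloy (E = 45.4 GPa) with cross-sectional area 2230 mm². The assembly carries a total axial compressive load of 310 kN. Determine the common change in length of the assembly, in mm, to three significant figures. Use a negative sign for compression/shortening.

A_1 = 141.6 mm².
Equal strain + equilibrium ⇒ each member carries load in proportion to AE: A₁E₁ = 1572000 N, A₂E₂ = 101200000 N, ΣAE = 102800000 N.
δ = PL/ΣAE = -310000·795/102800000 = -2.397 mm.

-2.40 mm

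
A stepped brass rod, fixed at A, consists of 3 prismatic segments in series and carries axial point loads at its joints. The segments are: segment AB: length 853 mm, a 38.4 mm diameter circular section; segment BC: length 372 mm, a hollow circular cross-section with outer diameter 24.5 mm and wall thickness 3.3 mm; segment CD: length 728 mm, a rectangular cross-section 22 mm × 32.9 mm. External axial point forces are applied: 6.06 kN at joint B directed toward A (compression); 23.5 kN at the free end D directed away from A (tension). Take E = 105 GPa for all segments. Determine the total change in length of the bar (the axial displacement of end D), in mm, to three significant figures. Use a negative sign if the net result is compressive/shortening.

Internal axial forces (sectioning from the free end, tension +): N_CD = 23.5 kN, N_BC = 23.5 kN, N_AB = 17.44 kN.
A_AB = 1158 mm².
A_BC = 219.8 mm².
A_CD = 723.8 mm².
δ_AB = 17440·853/(1158·105000) = 0.1223 mm
δ_BC = 23500·372/(219.8·105000) = 0.3788 mm
δ_CD = 23500·728/(723.8·105000) = 0.2251 mm
δ = Σδ_i = 0.7263 mm.

0.726 mm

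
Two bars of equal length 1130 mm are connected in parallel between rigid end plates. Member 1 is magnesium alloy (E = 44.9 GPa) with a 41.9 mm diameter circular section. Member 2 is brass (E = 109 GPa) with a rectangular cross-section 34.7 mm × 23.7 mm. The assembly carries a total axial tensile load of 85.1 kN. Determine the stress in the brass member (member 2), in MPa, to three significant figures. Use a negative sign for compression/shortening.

61.2 MPa

A_1 = 1379 mm².
A_2 = 822.4 mm².
Equal strain + equilibrium ⇒ each member carries load in proportion to AE: A₁E₁ = 61910000 N, A₂E₂ = 89640000 N, ΣAE = 151600000 N.
σ₂ = P·E₂/ΣAE = 85100·109000/151600000 = 61.21 MPa.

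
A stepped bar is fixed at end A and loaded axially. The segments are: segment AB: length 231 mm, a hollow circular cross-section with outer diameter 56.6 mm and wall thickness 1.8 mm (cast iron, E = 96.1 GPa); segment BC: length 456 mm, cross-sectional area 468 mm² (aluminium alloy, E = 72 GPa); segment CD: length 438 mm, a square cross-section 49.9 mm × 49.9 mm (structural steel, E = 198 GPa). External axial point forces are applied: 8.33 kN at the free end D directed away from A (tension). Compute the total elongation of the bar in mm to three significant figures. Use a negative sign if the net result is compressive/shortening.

Internal axial forces (sectioning from the free end, tension +): N_CD = 8.33 kN, N_BC = 8.33 kN, N_AB = 8.33 kN.
A_AB = 309.9 mm².
A_CD = 2490 mm².
δ_AB = 8330·231/(309.9·96100) = 0.06461 mm
δ_BC = 8330·456/(468·72000) = 0.1127 mm
δ_CD = 8330·438/(2490·198000) = 0.0074 mm
δ = Σδ_i = 0.1847 mm.

0.185 mm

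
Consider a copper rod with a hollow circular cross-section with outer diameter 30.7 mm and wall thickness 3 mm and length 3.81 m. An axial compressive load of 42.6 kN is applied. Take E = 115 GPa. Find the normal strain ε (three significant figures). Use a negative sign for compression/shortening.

-0.00142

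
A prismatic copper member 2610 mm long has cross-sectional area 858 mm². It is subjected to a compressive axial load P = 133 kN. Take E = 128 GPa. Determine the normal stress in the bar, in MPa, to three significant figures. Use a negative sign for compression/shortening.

σ = N/A = -133000/858 = -155 MPa.

-155 MPa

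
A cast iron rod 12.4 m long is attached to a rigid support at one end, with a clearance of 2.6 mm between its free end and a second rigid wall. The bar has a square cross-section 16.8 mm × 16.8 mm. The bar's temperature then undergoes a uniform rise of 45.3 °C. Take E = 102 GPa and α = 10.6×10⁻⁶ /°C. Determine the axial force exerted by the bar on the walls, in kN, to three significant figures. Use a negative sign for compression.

Free thermal expansion αLΔT = 10.6e-6 · 12400 · 45.3 = 5.954 mm.
The walls engage after the gap closes; constrained expansion = 5.954 − 2.6 = 3.354 mm.
The walls impose strain ε = −(3.354)/12400 = -2.7050e-04; σ = Eε = 102000 · -2.7050e-04 = -27.59 MPa.
Wall reaction R = σ·A = -27.59·282.2 = -7787 N = -7.787 kN.

-7.79 kN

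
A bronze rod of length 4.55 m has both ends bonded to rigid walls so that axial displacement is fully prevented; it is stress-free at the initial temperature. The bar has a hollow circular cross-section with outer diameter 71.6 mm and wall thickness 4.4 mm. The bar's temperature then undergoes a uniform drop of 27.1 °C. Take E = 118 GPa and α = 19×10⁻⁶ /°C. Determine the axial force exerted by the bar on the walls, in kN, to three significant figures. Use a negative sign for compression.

Free thermal expansion αLΔT = 19e-6 · 4550 · -27.1 = -2.343 mm.
The walls impose strain ε = −(-2.343)/4550 = 5.1490e-04; σ = Eε = 118000 · 5.1490e-04 = 60.76 MPa.
Wall reaction R = σ·A = 60.76·928.9 = 56440 N = 56.44 kN.

56.4 kN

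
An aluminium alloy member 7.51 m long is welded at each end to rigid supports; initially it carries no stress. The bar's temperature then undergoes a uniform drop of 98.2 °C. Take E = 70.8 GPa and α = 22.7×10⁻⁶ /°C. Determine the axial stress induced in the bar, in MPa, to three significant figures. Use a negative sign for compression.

Free thermal expansion αLΔT = 22.7e-6 · 7510 · -98.2 = -16.74 mm.
The walls impose strain ε = −(-16.74)/7510 = 2.2291e-03; σ = Eε = 70800 · 2.2291e-03 = 157.8 MPa.

158 MPa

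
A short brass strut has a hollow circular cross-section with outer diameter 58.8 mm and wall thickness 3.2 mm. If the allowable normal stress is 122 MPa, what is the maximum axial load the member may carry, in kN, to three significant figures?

A = 559 mm².
P_max = σ_allow · A = 122 · 559 = 68190 N = 68.19 kN.

68.2 kN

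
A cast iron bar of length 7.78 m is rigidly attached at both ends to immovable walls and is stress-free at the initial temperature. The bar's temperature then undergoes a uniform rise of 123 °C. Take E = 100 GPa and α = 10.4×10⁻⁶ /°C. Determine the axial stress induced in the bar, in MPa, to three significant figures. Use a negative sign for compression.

-128 MPa

Free thermal expansion αLΔT = 10.4e-6 · 7780 · 123 = 9.952 mm.
The walls impose strain ε = −(9.952)/7780 = -1.2792e-03; σ = Eε = 100000 · -1.2792e-03 = -127.9 MPa.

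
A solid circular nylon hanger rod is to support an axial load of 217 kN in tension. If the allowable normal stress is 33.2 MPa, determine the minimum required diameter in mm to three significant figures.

91.2 mm

Required area A ≥ P/σ_allow = 217000/33.2 = 6536 mm².
For a solid circular section, d ≥ √(4A/π) = 91.23 mm.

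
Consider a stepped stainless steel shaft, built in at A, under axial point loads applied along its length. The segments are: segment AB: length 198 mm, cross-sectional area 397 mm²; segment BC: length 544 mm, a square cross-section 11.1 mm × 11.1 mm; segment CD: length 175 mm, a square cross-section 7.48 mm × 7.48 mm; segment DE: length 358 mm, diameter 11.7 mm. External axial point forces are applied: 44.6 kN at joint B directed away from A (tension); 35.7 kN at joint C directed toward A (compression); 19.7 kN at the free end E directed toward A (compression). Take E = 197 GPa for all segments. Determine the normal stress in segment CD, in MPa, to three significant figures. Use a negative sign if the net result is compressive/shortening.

Internal axial forces (sectioning from the free end, tension +): N_DE = -19.7 kN, N_CD = -19.7 kN, N_BC = -55.4 kN, N_AB = -10.8 kN.
A_CD = 55.95 mm².
σ_CD = N_CD/A_CD = -19700/55.95 = -352.1 MPa.

-352 MPa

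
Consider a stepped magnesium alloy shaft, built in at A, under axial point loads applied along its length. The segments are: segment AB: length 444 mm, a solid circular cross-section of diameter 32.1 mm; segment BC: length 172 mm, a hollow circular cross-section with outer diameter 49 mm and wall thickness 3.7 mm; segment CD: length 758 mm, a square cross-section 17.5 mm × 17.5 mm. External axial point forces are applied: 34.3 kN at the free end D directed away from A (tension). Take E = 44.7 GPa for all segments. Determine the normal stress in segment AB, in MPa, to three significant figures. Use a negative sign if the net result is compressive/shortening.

42.4 MPa

Internal axial forces (sectioning from the free end, tension +): N_CD = 34.3 kN, N_BC = 34.3 kN, N_AB = 34.3 kN.
A_AB = 809.3 mm².
σ_AB = N_AB/A_AB = 34300/809.3 = 42.38 MPa.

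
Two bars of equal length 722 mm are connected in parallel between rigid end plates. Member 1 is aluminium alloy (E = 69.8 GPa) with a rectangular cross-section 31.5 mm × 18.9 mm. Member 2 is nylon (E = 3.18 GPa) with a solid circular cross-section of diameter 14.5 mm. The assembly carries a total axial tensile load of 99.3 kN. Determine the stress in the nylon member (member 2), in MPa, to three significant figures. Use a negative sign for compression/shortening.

A_1 = 595.3 mm².
A_2 = 165.1 mm².
Equal strain + equilibrium ⇒ each member carries load in proportion to AE: A₁E₁ = 41560000 N, A₂E₂ = 525100 N, ΣAE = 42080000 N.
σ₂ = P·E₂/ΣAE = 99300·3180/42080000 = 7.504 MPa.

7.50 MPa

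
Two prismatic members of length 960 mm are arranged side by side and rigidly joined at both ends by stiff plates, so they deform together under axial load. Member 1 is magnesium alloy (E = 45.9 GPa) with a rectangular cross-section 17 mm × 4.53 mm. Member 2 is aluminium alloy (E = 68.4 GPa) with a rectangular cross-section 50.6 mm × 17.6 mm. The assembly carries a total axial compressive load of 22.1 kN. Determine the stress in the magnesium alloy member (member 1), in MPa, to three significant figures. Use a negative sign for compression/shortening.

-15.7 MPa

A_1 = 77.01 mm².
A_2 = 890.6 mm².
Equal strain + equilibrium ⇒ each member carries load in proportion to AE: A₁E₁ = 3535000 N, A₂E₂ = 60910000 N, ΣAE = 64450000 N.
σ₁ = P·E₁/ΣAE = -22100·45900/64450000 = -15.74 MPa.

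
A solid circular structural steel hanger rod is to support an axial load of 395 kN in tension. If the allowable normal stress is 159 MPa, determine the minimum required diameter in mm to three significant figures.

56.2 mm

Required area A ≥ P/σ_allow = 395000/159 = 2484 mm².
For a solid circular section, d ≥ √(4A/π) = 56.24 mm.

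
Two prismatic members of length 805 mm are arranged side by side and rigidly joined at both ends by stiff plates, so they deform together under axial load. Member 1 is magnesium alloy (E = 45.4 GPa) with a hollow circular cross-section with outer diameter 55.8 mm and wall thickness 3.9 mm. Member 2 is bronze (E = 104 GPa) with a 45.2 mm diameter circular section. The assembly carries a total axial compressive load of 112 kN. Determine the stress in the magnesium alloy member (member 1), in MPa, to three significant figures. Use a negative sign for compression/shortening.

-26.0 MPa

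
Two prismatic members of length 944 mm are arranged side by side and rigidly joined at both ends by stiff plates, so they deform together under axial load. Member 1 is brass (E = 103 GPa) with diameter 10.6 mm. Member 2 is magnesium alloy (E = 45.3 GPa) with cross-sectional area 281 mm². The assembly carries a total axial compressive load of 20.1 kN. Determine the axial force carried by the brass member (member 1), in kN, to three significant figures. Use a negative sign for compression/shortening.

A_1 = 88.25 mm².
Equal strain + equilibrium ⇒ each member carries load in proportion to AE: A₁E₁ = 9089000 N, A₂E₂ = 12730000 N, ΣAE = 21820000 N.
F₁ = P·A₁E₁/ΣAE = -20100·9089000/21820000 = -8373 N.

-8.37 kN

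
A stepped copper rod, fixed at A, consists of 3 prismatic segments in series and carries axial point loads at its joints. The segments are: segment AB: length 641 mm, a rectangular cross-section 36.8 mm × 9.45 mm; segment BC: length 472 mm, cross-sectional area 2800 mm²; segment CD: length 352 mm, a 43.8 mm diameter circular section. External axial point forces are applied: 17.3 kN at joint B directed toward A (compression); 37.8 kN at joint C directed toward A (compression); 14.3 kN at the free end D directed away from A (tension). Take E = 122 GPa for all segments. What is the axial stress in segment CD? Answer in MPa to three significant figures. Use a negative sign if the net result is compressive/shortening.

Internal axial forces (sectioning from the free end, tension +): N_CD = 14.3 kN, N_BC = -23.5 kN, N_AB = -40.8 kN.
A_CD = 1507 mm².
σ_CD = N_CD/A_CD = 14300/1507 = 9.491 MPa.

9.49 MPa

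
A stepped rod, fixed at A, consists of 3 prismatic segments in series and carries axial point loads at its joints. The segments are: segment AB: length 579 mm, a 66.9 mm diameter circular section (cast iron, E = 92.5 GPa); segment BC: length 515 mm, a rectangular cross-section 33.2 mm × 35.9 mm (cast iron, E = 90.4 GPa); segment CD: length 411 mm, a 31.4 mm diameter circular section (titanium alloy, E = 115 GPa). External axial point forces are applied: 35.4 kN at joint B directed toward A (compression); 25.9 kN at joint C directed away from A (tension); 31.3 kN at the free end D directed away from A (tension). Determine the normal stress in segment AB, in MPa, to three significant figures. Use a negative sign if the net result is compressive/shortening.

6.20 MPa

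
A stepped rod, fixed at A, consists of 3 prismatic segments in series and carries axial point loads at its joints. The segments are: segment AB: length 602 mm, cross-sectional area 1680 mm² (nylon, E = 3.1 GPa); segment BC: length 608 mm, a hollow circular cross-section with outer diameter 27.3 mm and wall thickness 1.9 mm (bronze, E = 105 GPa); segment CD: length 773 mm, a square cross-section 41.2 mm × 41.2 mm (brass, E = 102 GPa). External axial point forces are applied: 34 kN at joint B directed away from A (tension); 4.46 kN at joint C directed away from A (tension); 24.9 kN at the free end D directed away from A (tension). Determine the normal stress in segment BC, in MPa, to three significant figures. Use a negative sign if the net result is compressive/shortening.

194 MPa

Internal axial forces (sectioning from the free end, tension +): N_CD = 24.9 kN, N_BC = 29.36 kN, N_AB = 63.36 kN.
A_BC = 151.6 mm².
σ_BC = N_BC/A_BC = 29360/151.6 = 193.7 MPa.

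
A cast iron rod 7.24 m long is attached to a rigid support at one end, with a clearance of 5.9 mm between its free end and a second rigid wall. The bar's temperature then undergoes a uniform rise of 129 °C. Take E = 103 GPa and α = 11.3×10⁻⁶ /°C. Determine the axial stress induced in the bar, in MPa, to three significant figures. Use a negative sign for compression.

-66.2 MPa

Free thermal expansion αLΔT = 11.3e-6 · 7240 · 129 = 10.55 mm.
The walls engage after the gap closes; constrained expansion = 10.55 − 5.9 = 4.654 mm.
The walls impose strain ε = −(4.654)/7240 = -6.4278e-04; σ = Eε = 103000 · -6.4278e-04 = -66.21 MPa.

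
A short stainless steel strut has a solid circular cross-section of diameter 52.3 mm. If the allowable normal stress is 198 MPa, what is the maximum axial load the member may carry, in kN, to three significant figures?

A = 2148 mm².
P_max = σ_allow · A = 198 · 2148 = 425400 N = 425.4 kN.

425 kN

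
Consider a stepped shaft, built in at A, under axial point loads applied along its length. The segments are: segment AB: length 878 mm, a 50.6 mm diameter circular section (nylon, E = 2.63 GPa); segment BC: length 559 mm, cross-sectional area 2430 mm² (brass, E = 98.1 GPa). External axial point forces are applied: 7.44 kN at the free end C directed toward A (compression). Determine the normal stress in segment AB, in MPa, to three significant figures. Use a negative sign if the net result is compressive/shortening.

-3.70 MPa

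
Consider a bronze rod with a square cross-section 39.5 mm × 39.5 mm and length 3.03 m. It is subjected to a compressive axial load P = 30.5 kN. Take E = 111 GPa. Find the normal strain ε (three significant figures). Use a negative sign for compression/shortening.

-1.76e-04

A = 1560 mm².
σ = N/A = -19.55 MPa; ε = σ/E = -19.55/111000 = -1.761e-04.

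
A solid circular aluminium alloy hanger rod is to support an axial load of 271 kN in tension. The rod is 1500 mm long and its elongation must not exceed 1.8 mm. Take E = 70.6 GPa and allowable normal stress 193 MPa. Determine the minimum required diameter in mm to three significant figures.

Required area A ≥ P/σ_allow = 271000/193 = 1404 mm².
For a solid circular section, d ≥ √(4A/π) = 42.28 mm.
Elongation limit: A ≥ PL/(Eδ_allow) = 271000·1500/(70600·1.8) = 3199 mm² ⇒ d ≥ 63.82 mm.
The elongation limit governs.

63.8 mm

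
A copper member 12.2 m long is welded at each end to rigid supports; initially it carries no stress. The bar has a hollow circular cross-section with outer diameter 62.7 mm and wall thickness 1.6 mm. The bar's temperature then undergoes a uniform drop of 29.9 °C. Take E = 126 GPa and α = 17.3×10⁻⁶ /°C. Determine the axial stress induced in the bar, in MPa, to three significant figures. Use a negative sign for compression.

65.2 MPa

Free thermal expansion αLΔT = 17.3e-6 · 12200 · -29.9 = -6.311 mm.
The walls impose strain ε = −(-6.311)/12200 = 5.1727e-04; σ = Eε = 126000 · 5.1727e-04 = 65.18 MPa.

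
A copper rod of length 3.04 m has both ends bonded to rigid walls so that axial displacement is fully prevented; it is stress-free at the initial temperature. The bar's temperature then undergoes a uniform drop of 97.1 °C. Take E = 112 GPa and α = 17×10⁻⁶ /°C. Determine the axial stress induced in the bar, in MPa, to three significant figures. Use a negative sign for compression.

185 MPa

Free thermal expansion αLΔT = 17e-6 · 3040 · -97.1 = -5.018 mm.
The walls impose strain ε = −(-5.018)/3040 = 1.6507e-03; σ = Eε = 112000 · 1.6507e-03 = 184.9 MPa.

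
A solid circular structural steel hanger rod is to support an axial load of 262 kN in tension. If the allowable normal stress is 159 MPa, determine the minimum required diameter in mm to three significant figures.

45.8 mm

Required area A ≥ P/σ_allow = 262000/159 = 1648 mm².
For a solid circular section, d ≥ √(4A/π) = 45.8 mm.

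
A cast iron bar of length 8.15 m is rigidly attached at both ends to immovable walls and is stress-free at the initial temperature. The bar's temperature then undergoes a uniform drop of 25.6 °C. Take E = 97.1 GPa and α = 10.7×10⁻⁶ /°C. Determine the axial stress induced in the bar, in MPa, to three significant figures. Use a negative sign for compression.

Free thermal expansion αLΔT = 10.7e-6 · 8150 · -25.6 = -2.232 mm.
The walls impose strain ε = −(-2.232)/8150 = 2.7392e-04; σ = Eε = 97100 · 2.7392e-04 = 26.6 MPa.

26.6 MPa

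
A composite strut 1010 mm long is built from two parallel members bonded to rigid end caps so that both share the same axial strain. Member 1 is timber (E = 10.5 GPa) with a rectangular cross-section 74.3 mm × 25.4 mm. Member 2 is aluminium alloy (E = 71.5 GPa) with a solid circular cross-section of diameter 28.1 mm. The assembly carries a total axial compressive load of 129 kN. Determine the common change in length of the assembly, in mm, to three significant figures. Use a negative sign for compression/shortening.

A_1 = 1887 mm².
A_2 = 620.2 mm².
Equal strain + equilibrium ⇒ each member carries load in proportion to AE: A₁E₁ = 19820000 N, A₂E₂ = 44340000 N, ΣAE = 64160000 N.
δ = PL/ΣAE = -129000·1010/64160000 = -2.031 mm.

-2.03 mm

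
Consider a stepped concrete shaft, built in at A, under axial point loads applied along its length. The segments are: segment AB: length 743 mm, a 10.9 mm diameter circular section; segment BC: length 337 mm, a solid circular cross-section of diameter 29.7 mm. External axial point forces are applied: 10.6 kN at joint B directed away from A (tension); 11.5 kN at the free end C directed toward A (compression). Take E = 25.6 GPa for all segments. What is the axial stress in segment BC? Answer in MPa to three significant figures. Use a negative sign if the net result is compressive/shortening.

-16.6 MPa

Internal axial forces (sectioning from the free end, tension +): N_BC = -11.5 kN, N_AB = -0.9 kN.
A_BC = 692.8 mm².
σ_BC = N_BC/A_BC = -11500/692.8 = -16.6 MPa.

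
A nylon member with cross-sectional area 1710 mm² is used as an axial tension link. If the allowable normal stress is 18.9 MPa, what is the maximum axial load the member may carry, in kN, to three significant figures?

32.3 kN

P_max = σ_allow · A = 18.9 · 1710 = 32320 N = 32.32 kN.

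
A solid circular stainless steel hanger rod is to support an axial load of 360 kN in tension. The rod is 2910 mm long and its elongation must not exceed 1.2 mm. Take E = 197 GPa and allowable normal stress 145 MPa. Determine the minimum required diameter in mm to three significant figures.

75.1 mm

Required area A ≥ P/σ_allow = 360000/145 = 2483 mm².
For a solid circular section, d ≥ √(4A/π) = 56.22 mm.
Elongation limit: A ≥ PL/(Eδ_allow) = 360000·2910/(197000·1.2) = 4431 mm² ⇒ d ≥ 75.12 mm.
The elongation limit governs.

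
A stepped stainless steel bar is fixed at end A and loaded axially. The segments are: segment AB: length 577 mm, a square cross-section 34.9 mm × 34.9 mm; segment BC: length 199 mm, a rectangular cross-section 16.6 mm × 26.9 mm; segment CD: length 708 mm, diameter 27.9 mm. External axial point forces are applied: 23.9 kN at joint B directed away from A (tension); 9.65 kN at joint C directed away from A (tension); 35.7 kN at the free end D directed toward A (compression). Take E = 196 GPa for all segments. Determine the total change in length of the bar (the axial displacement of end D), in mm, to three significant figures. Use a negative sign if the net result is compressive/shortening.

-0.275 mm

Internal axial forces (sectioning from the free end, tension +): N_CD = -35.7 kN, N_BC = -26.05 kN, N_AB = -2.15 kN.
A_AB = 1218 mm².
A_BC = 446.5 mm².
A_CD = 611.4 mm².
δ_AB = -2150·577/(1218·196000) = -0.005196 mm
δ_BC = -26050·199/(446.5·196000) = -0.05923 mm
δ_CD = -35700·708/(611.4·196000) = -0.2109 mm
δ = Σδ_i = -0.2754 mm.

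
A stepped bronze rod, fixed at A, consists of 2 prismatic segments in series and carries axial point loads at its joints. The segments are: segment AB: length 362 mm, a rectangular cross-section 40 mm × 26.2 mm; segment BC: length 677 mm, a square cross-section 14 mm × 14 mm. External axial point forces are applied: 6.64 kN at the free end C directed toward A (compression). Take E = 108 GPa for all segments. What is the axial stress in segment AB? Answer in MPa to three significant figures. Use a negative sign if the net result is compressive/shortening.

-6.34 MPa

Internal axial forces (sectioning from the free end, tension +): N_BC = -6.64 kN, N_AB = -6.64 kN.
A_AB = 1048 mm².
σ_AB = N_AB/A_AB = -6640/1048 = -6.336 MPa.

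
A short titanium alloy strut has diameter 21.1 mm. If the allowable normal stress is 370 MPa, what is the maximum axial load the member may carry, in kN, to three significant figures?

A = 349.7 mm².
P_max = σ_allow · A = 370 · 349.7 = 129400 N = 129.4 kN.

129 kN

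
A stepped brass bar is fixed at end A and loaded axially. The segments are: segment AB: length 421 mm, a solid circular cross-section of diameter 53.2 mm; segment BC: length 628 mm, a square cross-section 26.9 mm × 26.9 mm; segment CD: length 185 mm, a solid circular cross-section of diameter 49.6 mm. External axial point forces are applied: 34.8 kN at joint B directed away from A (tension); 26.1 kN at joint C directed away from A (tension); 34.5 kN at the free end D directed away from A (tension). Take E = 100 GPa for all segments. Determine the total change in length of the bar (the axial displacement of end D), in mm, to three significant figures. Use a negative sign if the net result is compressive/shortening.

Internal axial forces (sectioning from the free end, tension +): N_CD = 34.5 kN, N_BC = 60.6 kN, N_AB = 95.4 kN.
A_AB = 2223 mm².
A_BC = 723.6 mm².
A_CD = 1932 mm².
δ_AB = 95400·421/(2223·100000) = 0.1807 mm
δ_BC = 60600·628/(723.6·100000) = 0.5259 mm
δ_CD = 34500·185/(1932·100000) = 0.03303 mm
δ = Σδ_i = 0.7396 mm.

0.740 mm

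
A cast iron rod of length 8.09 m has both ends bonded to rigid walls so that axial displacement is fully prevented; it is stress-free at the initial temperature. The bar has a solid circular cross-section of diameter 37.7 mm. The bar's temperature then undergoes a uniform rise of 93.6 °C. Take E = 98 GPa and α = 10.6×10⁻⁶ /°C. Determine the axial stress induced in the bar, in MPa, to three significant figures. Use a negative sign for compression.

-97.2 MPa

Free thermal expansion αLΔT = 10.6e-6 · 8090 · 93.6 = 8.027 mm.
The walls impose strain ε = −(8.027)/8090 = -9.9216e-04; σ = Eε = 98000 · -9.9216e-04 = -97.23 MPa.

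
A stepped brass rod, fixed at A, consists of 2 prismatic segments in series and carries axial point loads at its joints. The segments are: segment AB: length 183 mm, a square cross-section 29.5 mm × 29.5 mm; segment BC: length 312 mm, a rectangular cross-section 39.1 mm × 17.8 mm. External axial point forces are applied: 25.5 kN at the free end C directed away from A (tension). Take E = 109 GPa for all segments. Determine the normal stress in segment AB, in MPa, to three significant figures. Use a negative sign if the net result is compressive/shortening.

29.3 MPa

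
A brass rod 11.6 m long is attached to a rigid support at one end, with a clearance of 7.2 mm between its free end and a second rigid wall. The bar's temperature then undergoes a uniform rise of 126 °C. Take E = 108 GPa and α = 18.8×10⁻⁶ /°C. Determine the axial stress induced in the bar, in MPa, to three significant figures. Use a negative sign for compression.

-189 MPa

Free thermal expansion αLΔT = 18.8e-6 · 11600 · 126 = 27.48 mm.
The walls engage after the gap closes; constrained expansion = 27.48 − 7.2 = 20.28 mm.
The walls impose strain ε = −(20.28)/11600 = -1.7481e-03; σ = Eε = 108000 · -1.7481e-03 = -188.8 MPa.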